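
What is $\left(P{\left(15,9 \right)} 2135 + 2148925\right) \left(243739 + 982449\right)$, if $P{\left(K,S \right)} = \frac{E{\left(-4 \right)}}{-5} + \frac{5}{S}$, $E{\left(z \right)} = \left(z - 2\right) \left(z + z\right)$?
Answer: $\frac{23501776444768}{9} \approx 2.6113 \cdot 10^{12}$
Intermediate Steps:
$E{\left(z \right)} = 2 z \left(-2 + z\right)$ ($E{\left(z \right)} = \left(-2 + z\right) 2 z = 2 z \left(-2 + z\right)$)
$P{\left(K,S \right)} = - \frac{48}{5} + \frac{5}{S}$ ($P{\left(K,S \right)} = \frac{2 \left(-4\right) \left(-2 - 4\right)}{-5} + \frac{5}{S} = 2 \left(-4\right) \left(-6\right) \left(- \frac{1}{5}\right) + \frac{5}{S} = 48 \left(- \frac{1}{5}\right) + \frac{5}{S} = - \frac{48}{5} + \frac{5}{S}$)
$\left(P{\left(15,9 \right)} 2135 + 2148925\right) \left(243739 + 982449\right) = \left(\left(- \frac{48}{5} + \frac{5}{9}\right) 2135 + 2148925\right) \left(243739 + 982449\right) = \left(\left(- \frac{48}{5} + 5 \cdot \frac{1}{9}\right) 2135 + 2148925\right) 1226188 = \left(\left(- \frac{48}{5} + \frac{5}{9}\right) 2135 + 2148925\right) 1226188 = \left(\left(- \frac{407}{45}\right) 2135 + 2148925\right) 1226188 = \left(- \frac{173789}{9} + 2148925\right) 1226188 = \frac{19166536}{9} \cdot 1226188 = \frac{23501776444768}{9}$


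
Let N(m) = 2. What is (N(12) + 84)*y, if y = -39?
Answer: -3354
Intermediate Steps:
(N(12) + 84)*y = (2 + 84)*(-39) = 86*(-39) = -3354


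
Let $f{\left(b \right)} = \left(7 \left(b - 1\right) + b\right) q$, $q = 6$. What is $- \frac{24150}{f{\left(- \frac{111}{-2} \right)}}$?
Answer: $- \frac{175}{19} \approx -9.2105$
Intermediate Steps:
$f{\left(b \right)} = -42 + 48 b$ ($f{\left(b \right)} = \left(7 \left(b - 1\right) + b\right) 6 = \left(7 \left(-1 + b\right) + b\right) 6 = \left(\left(-7 + 7 b\right) + b\right) 6 = \left(-7 + 8 b\right) 6 = -42 + 48 b$)
$- \frac{24150}{f{\left(- \frac{111}{-2} \right)}} = - \frac{24150}{-42 + 48 \left(- \frac{111}{-2}\right)} = - \frac{24150}{-42 + 48 \left(\left(-111\right) \left(- \frac{1}{2}\right)\right)} = - \frac{24150}{-42 + 48 \cdot \frac{111}{2}} = - \frac{24150}{-42 + 2664} = - \frac{24150}{2622} = \left(-24150\right) \frac{1}{2622} = - \frac{175}{19}$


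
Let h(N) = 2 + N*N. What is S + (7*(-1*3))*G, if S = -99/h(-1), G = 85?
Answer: -1818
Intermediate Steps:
h(N) = 2 + N²
S = -33 (S = -99/(2 + (-1)²) = -99/(2 + 1) = -99/3 = -99*⅓ = -33)
S + (7*(-1*3))*G = -33 + (7*(-1*3))*85 = -33 + (7*(-3))*85 = -33 - 21*85 = -33 - 1785 = -1818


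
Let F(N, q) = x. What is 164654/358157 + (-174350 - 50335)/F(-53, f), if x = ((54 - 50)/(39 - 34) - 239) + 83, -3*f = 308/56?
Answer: 402490299229/277929832 ≈ 1448.2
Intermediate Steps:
f = -11/6 (f = -308/(3*56) = -⅓*11/2 = -11/6 ≈ -1.8333)
x = -776/5 (x = (4/5 - 239) + 83 = (4*(⅕) - 239) + 83 = (⅘ - 239) + 83 = -1191/5 + 83 = -776/5 ≈ -155.20)
F(N, q) = -776/5
164654/358157 + (-174350 - 50335)/F(-53, f) = 164654/358157 + (-174350 - 50335)/(-776/5) = 164654*(1/358157) - 224685*(-5/776) = 164654/358157 + 1123425/776 = 402490299229/277929832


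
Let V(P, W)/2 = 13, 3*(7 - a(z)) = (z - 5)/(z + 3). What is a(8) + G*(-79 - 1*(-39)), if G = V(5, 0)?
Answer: -11364/11 ≈ -1033.1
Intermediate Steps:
a(z) = 7 - (-5 + z)/(3*(3 + z)) (a(z) = 7 - (z - 5)/(3*(z + 3)) = 7 - (-5 + z)/(3*(3 + z)))
V(P, W) = 26 (V(P, W) = 2*13 = 26)
G = 26
a(8) + G*(-79 - 1*(-39)) = 4*(17 + 5*8)/(3*(3 + 8)) + 26*(-79 - 1*(-39)) = (4/3)*(17 + 40)/11 + 26*(-79 + 39) = (4/3)*(1/11)*57 + 26*(-40) = 76/11 - 1040 = -11364/11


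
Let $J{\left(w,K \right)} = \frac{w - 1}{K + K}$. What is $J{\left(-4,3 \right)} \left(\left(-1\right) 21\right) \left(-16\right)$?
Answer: $-280$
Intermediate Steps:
$J{\left(w,K \right)} = \frac{-1 + w}{2 K}$
$J{\left(-4,3 \right)} \left(\left(-1\right) 21\right) \left(-16\right) = \frac{-1 - 4}{2 \cdot 3} \left(\left(-1\right) 21\right) \left(-16\right) = \frac{1}{2} \cdot \frac{1}{3} \left(-5\right) \left(-21\right) \left(-16\right) = \left(- \frac{5}{6}\right) \left(-21\right) \left(-16\right) = \frac{35}{2} \left(-16\right) = -280$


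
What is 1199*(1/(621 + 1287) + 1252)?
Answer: 2864191583/1908 ≈ 1.5011e+6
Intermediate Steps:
1199*(1/(621 + 1287) + 1252) = 1199*(1/1908 + 1252) = 1199*(2388817/1908) = 2864191583/1908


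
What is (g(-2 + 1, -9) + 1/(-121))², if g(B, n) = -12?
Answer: 2111209/14641 ≈ 144.20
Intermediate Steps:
(g(-2 + 1, -9) + 1/(-121))² = (-12 + 1/(-121))² = (-12 - 1/121)² = (-1453/121)² = 2111209/14641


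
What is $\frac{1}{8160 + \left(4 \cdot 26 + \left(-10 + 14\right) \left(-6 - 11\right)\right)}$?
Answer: $\frac{1}{8196} \approx 0.00012201$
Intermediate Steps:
$\frac{1}{8160 + \left(4 \cdot 26 + \left(-10 + 14\right) \left(-6 - 11\right)\right)} = \frac{1}{8160 + \left(104 + 4 \left(-17\right)\right)} = \frac{1}{8160 + \left(104 - 68\right)} = \frac{1}{8160 + 36} = \frac{1}{8196}$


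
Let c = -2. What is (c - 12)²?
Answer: 196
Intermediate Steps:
(c - 12)² = (-2 - 12)² = (-14)² = 196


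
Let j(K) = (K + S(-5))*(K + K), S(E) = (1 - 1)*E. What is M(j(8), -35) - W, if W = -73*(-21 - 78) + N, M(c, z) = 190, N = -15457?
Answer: 8420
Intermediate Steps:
S(E) = 0 (S(E) = 0*E = 0)
j(K) = 2*K**2 (j(K) = (K + 0)*(K + K) = K*(2*K) = 2*K**2)
W = -8230 (W = -73*(-21 - 78) - 15457 = -73*(-99) - 15457 = 7227 - 15457 = -8230)
M(j(8), -35) - W = 190 - 1*(-8230) = 190 + 8230 = 8420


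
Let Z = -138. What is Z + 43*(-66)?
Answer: -2976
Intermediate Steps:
Z + 43*(-66) = -138 + 43*(-66) = -138 - 2838 = -2976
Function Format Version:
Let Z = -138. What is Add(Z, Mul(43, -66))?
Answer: -2976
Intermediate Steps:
Add(Z, Mul(43, -66)) = Add(-138, Mul(43, -66)) = Add(-138, -2838) = -2976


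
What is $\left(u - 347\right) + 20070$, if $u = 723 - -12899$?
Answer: $33345$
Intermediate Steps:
$u = 13622$ ($u = 723 + 12899 = 13622$)
$\left(u - 347\right) + 20070 = \left(13622 - 347\right) + 20070 = 13275 + 20070 = 33345$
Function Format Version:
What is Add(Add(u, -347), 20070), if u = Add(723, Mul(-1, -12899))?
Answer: 33345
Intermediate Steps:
u = 13622 (u = Add(723, 12899) = 13622)
Add(Add(u, -347), 20070) = Add(Add(13622, -347), 20070) = Add(13275, 20070) = 33345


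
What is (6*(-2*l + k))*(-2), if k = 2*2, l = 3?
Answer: 24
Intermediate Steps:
k = 4
(6*(-2*l + k))*(-2) = (6*(-2*3 + 4))*(-2) = (6*(-6 + 4))*(-2) = (6*(-2))*(-2) = -12*(-2) = 24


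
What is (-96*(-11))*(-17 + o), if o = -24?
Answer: -43296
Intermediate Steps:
(-96*(-11))*(-17 + o) = (-96*(-11))*(-17 - 24) = 1056*(-41) = -43296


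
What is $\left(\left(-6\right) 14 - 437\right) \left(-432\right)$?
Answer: $225072$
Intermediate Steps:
$\left(\left(-6\right) 14 - 437\right) \left(-432\right) = \left(-84 - 437\right) \left(-432\right) = \left(-521\right) \left(-432\right) = 225072$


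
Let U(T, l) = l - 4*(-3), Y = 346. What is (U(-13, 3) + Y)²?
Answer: 130321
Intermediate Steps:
U(T, l) = 12 + l (U(T, l) = l + 12 = 12 + l)
(U(-13, 3) + Y)² = ((12 + 3) + 346)² = (15 + 346)² = 361² = 130321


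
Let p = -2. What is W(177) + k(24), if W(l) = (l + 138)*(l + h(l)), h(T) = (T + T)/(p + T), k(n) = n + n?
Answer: 282201/5 ≈ 56440.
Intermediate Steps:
k(n) = 2*n
h(T) = 2*T/(-2 + T) (h(T) = (T + T)/(-2 + T) = (2*T)/(-2 + T) = 2*T/(-2 + T))
W(l) = (138 + l)*(l + 2*l/(-2 + l)) (W(l) = (l + 138)*(l + 2*l/(-2 + l)) = (138 + l)*(l + 2*l/(-2 + l)))
W(177) + k(24) = 177**2*(138 + 177)/(-2 + 177) + 2*24 = 31329*315/175 + 48 = 31329*(1/175)*315 + 48 = 281961/5 + 48 = 282201/5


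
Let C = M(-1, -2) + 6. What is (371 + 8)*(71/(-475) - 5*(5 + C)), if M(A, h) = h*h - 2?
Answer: -11728534/475 ≈ -24692.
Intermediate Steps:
M(A, h) = -2 + h² (M(A, h) = h² - 2 = -2 + h²)
C = 8 (C = (-2 + (-2)²) + 6 = (-2 + 4) + 6 = 2 + 6 = 8)
(371 + 8)*(71/(-475) - 5*(5 + C)) = (371 + 8)*(71/(-475) - 5*(5 + 8)) = 379*(71*(-1/475) - 5*13) = 379*(-71/475 - 65) = 379*(-30946/475) = -11728534/475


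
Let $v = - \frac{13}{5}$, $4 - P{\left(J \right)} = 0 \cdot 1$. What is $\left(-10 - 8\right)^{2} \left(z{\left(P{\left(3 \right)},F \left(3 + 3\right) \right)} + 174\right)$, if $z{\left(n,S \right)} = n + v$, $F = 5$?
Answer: $\frac{284148}{5} \approx 56830.0$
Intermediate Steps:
$P{\left(J \right)} = 4$ ($P{\left(J \right)} = 4 - 0 \cdot 1 = 4 - 0 = 4 + 0 = 4$)
$v = - \frac{13}{5}$ ($v = \left(-13\right) \frac{1}{5} = - \frac{13}{5} \approx -2.6$)
$z{\left(n,S \right)} = - \frac{13}{5} + n$ ($z{\left(n,S \right)} = n - \frac{13}{5} = - \frac{13}{5} + n$)
$\left(-10 - 8\right)^{2} \left(z{\left(P{\left(3 \right)},F \left(3 + 3\right) \right)} + 174\right) = \left(-10 - 8\right)^{2} \left(\left(- \frac{13}{5} + 4\right) + 174\right) = \left(-18\right)^{2} \left(\frac{7}{5} + 174\right) = 324 \cdot \frac{877}{5} = \frac{284148}{5}$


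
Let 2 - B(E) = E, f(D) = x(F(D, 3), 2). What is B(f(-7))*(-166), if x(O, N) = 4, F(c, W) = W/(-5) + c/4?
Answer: 332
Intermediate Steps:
F(c, W) = -W/5 + c/4 (F(c, W) = W*(-1/5) + c*(1/4) = -W/5 + c/4)
f(D) = 4
B(E) = 2 - E
B(f(-7))*(-166) = (2 - 1*4)*(-166) = (2 - 4)*(-166) = -2*(-166) = 332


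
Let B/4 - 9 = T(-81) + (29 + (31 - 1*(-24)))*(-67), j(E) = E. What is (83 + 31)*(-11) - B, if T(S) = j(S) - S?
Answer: 21222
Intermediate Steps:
T(S) = 0 (T(S) = S - S = 0)
B = -22476 (B = 36 + 4*(0 + (29 + (31 - 1*(-24)))*(-67)) = 36 + 4*(0 + (29 + (31 + 24))*(-67)) = 36 + 4*(0 + (29 + 55)*(-67)) = 36 + 4*(0 + 84*(-67)) = 36 + 4*(0 - 5628) = 36 + 4*(-5628) = 36 - 22512 = -22476)
(83 + 31)*(-11) - B = (83 + 31)*(-11) - 1*(-22476) = 114*(-11) + 22476 = -1254 + 22476 = 21222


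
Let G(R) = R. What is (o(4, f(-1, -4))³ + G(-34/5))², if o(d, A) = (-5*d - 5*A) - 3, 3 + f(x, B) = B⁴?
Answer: 114139296011477167236/25 ≈ 4.5656e+18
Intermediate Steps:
f(x, B) = -3 + B⁴
o(d, A) = -3 - 5*A - 5*d (o(d, A) = (-5*A - 5*d) - 3 = -3 - 5*A - 5*d)
(o(4, f(-1, -4))³ + G(-34/5))² = ((-3 - 5*(-3 + (-4)⁴) - 5*4)³ - 34/5)² = ((-3 - 5*(-3 + 256) - 20)³ - 34*⅕)² = ((-3 - 5*253 - 20)³ - 34/5)² = ((-3 - 1265 - 20)³ - 34/5)² = ((-1288)³ - 34/5)² = (-2136719872 - 34/5)² = (-10683599394/5)² = 114139296011477167236/25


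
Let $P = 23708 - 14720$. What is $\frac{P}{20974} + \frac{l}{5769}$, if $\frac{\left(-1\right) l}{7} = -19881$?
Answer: $\frac{165041135}{6722167} \approx 24.552$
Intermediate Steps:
$P = 8988$ ($P = 23708 - 14720 = 8988$)
$l = 139167$ ($l = \left(-7\right) \left(-19881\right) = 139167$)
$\frac{P}{20974} + \frac{l}{5769} = \frac{8988}{20974} + \frac{139167}{5769} = 8988 \cdot \frac{1}{20974} + 139167 \cdot \frac{1}{5769} = \frac{4494}{10487} + \frac{15463}{641} = \frac{165041135}{6722167}$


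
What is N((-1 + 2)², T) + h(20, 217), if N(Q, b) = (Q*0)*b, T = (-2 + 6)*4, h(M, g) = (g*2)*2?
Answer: 868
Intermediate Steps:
h(M, g) = 4*g (h(M, g) = (2*g)*2 = 4*g)
T = 16 (T = 4*4 = 16)
N(Q, b) = 0 (N(Q, b) = 0*b = 0)
N((-1 + 2)², T) + h(20, 217) = 0 + 4*217 = 0 + 868 = 868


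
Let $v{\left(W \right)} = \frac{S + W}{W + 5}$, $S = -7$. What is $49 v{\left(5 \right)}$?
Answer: $- \frac{49}{5} \approx -9.8$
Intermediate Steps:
$v{\left(W \right)} = \frac{-7 + W}{5 + W}$ ($v{\left(W \right)} = \frac{-7 + W}{W + 5} = \frac{-7 + W}{5 + W}$)
$49 v{\left(5 \right)} = 49 \frac{-7 + 5}{5 + 5} = 49 \cdot \frac{1}{10} \left(-2\right) = 49 \left(- \frac{1}{5}\right) = - \frac{49}{5}$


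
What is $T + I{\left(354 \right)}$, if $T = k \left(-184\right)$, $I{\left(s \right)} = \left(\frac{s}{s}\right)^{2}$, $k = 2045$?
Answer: $-376279$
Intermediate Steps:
$I{\left(s \right)} = 1$ ($I{\left(s \right)} = 1^{2} = 1$)
$T = -376280$ ($T = 2045 \left(-184\right) = -376280$)
$T + I{\left(354 \right)} = -376280 + 1 = -376279$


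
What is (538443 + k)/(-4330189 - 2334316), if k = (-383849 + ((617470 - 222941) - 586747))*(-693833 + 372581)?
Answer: -185063214327/6664505 ≈ -27769.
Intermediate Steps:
k = 185062675884 (k = (-383849 + (394529 - 586747))*(-321252) = (-383849 - 192218)*(-321252) = -576067*(-321252) = 185062675884)
(538443 + k)/(-4330189 - 2334316) = (538443 + 185062675884)/(-4330189 - 2334316) = 185063214327/(-6664505) = 185063214327*(-1/6664505) = -185063214327/6664505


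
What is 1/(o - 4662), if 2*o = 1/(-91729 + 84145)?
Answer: -15168/70713217 ≈ -0.00021450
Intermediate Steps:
o = -1/15168 (o = 1/(2*(-91729 + 84145)) = (½)/(-7584) = (½)*(-1/7584) = -1/15168 ≈ -6.5928e-5)
1/(o - 4662) = 1/(-1/15168 - 4662) = 1/(-70713217/15168) = -15168/70713217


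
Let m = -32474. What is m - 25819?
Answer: -58293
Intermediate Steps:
m - 25819 = -32474 - 25819 = -58293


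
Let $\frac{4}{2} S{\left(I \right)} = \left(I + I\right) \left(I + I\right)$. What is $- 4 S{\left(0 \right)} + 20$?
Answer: $20$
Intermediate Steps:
$S{\left(I \right)} = 2 I^{2}$ ($S{\left(I \right)} = \frac{\left(I + I\right) \left(I + I\right)}{2} = \frac{2 I 2 I}{2} = \frac{4 I^{2}}{2} = 2 I^{2}$)
$- 4 S{\left(0 \right)} + 20 = - 4 \cdot 2 \cdot 0^{2} + 20 = - 4 \cdot 2 \cdot 0 + 20 = \left(-4\right) 0 + 20 = 0 + 20 = 20$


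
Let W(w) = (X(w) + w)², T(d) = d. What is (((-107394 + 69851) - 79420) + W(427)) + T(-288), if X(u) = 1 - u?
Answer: -117250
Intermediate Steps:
W(w) = 1 (W(w) = ((1 - w) + w)² = 1² = 1)
(((-107394 + 69851) - 79420) + W(427)) + T(-288) = (((-107394 + 69851) - 79420) + 1) - 288 = ((-37543 - 79420) + 1) - 288 = (-116963 + 1) - 288 = -116962 - 288 = -117250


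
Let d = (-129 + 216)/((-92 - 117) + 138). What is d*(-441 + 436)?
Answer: 435/71 ≈ 6.1268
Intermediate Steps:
d = -87/71 (d = 87/(-209 + 138) = 87/(-71) = 87*(-1/71) = -87/71 ≈ -1.2254)
d*(-441 + 436) = -87*(-441 + 436)/71 = -87/71*(-5) = 435/71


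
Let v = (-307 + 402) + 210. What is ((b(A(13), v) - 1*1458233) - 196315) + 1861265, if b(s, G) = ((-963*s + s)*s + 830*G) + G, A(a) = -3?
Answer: 451514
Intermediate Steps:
v = 305 (v = 95 + 210 = 305)
b(s, G) = -962*s² + 831*G (b(s, G) = ((-962*s)*s + 830*G) + G = (-962*s² + 830*G) + G = -962*s² + 831*G)
((b(A(13), v) - 1*1458233) - 196315) + 1861265 = (((-962*(-3)² + 831*305) - 1*1458233) - 196315) + 1861265 = (((-962*9 + 253455) - 1458233) - 196315) + 1861265 = (((-8658 + 253455) - 1458233) - 196315) + 1861265 = ((244797 - 1458233) - 196315) + 1861265 = (-1213436 - 196315) + 1861265 = -1409751 + 1861265 = 451514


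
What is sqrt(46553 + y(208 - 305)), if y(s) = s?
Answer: 2*sqrt(11614) ≈ 215.54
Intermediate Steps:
sqrt(46553 + y(208 - 305)) = sqrt(46553 + (208 - 305)) = sqrt(46553 - 97) = sqrt(46456) = 2*sqrt(11614)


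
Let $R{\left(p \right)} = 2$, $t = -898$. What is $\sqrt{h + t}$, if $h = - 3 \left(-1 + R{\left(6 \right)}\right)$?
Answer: $i \sqrt{901} \approx 30.017 i$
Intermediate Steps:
$h = -3$ ($h = - 3 \left(-1 + 2\right) = \left(-3\right) 1 = -3$)
$\sqrt{h + t} = \sqrt{-3 - 898} = \sqrt{-901} = i \sqrt{901}$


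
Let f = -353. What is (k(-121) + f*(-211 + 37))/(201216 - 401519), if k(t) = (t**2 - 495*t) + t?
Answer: -135837/200303 ≈ -0.67816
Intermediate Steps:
k(t) = t**2 - 494*t
(k(-121) + f*(-211 + 37))/(201216 - 401519) = (-121*(-494 - 121) - 353*(-211 + 37))/(201216 - 401519) = (-121*(-615) - 353*(-174))/(-200303) = (74415 + 61422)*(-1/200303) = 135837*(-1/200303) = -135837/200303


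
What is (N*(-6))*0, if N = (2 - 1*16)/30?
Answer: 0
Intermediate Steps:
N = -7/15 (N = (2 - 16)*(1/30) = -14*1/30 = -7/15 ≈ -0.46667)
(N*(-6))*0 = -7/15*(-6)*0 = (14/5)*0 = 0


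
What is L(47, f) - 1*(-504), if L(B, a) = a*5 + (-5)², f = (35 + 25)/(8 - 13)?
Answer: 469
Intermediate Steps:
f = -12 (f = 60/(-5) = 60*(-⅕) = -12)
L(B, a) = 25 + 5*a (L(B, a) = 5*a + 25 = 25 + 5*a)
L(47, f) - 1*(-504) = (25 + 5*(-12)) - 1*(-504) = (25 - 60) + 504 = -35 + 504 = 469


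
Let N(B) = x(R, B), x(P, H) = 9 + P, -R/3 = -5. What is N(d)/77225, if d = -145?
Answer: 24/77225 ≈ 0.00031078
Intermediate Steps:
R = 15 (R = -3*(-5) = 15)
N(B) = 24 (N(B) = 9 + 15 = 24)
N(d)/77225 = 24/77225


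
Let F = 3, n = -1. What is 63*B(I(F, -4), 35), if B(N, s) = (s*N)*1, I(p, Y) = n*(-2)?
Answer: 4410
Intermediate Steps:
I(p, Y) = 2 (I(p, Y) = -1*(-2) = 2)
B(N, s) = N*s (B(N, s) = (N*s)*1 = N*s)
63*B(I(F, -4), 35) = 63*(2*35) = 63*70 = 4410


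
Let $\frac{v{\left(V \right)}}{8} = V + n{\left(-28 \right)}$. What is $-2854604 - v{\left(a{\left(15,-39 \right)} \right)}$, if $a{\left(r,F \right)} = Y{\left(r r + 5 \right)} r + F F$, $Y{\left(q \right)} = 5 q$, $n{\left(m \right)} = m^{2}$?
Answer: $-3011044$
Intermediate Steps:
$a{\left(r,F \right)} = F^{2} + r \left(25 + 5 r^{2}\right)$ ($a{\left(r,F \right)} = 5 \left(r r + 5\right) r + F F = 5 \left(r^{2} + 5\right) r + F^{2} = 5 \left(5 + r^{2}\right) r + F^{2} = \left(25 + 5 r^{2}\right) r + F^{2} = r \left(25 + 5 r^{2}\right) + F^{2} = F^{2} + r \left(25 + 5 r^{2}\right)$)
$v{\left(V \right)} = 6272 + 8 V$ ($v{\left(V \right)} = 8 \left(V + \left(-28\right)^{2}\right) = 8 \left(V + 784\right) = 8 \left(784 + V\right) = 6272 + 8 V$)
$-2854604 - v{\left(a{\left(15,-39 \right)} \right)} = -2854604 - \left(6272 + 8 \left(\left(-39\right)^{2} + 5 \cdot 15 \left(5 + 15^{2}\right)\right)\right) = -2854604 - \left(6272 + 8 \left(1521 + 5 \cdot 15 \left(5 + 225\right)\right)\right) = -2854604 - \left(6272 + 8 \left(1521 + 5 \cdot 15 \cdot 230\right)\right) = -2854604 - \left(6272 + 8 \left(1521 + 17250\right)\right) = -2854604 - \left(6272 + 8 \cdot 18771\right) = -2854604 - \left(6272 + 150168\right) = -2854604 - 156440 = -3011044$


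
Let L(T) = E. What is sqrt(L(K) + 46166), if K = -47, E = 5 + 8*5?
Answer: sqrt(46211) ≈ 214.97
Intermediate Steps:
E = 45 (E = 5 + 40 = 45)
L(T) = 45
sqrt(L(K) + 46166) = sqrt(45 + 46166) = sqrt(46211)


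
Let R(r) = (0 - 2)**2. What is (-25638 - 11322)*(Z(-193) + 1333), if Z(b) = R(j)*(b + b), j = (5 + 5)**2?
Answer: 7798560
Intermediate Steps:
j = 100 (j = 10**2 = 100)
R(r) = 4 (R(r) = (-2)**2 = 4)
Z(b) = 8*b (Z(b) = 4*(b + b) = 4*(2*b) = 8*b)
(-25638 - 11322)*(Z(-193) + 1333) = (-25638 - 11322)*(8*(-193) + 1333) = -36960*(-1544 + 1333) = -36960*(-211) = 7798560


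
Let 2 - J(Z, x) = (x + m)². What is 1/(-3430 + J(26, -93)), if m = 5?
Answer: -1/11172 ≈ -8.9510e-5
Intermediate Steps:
J(Z, x) = 2 - (5 + x)² (J(Z, x) = 2 - (x + 5)² = 2 - (5 + x)²)
1/(-3430 + J(26, -93)) = 1/(-3430 + (2 - (5 - 93)²)) = 1/(-3430 + (2 - 1*(-88)²)) = 1/(-3430 + (2 - 1*7744)) = 1/(-3430 + (2 - 7744)) = 1/(-3430 - 7742) = 1/(-11172) = -1/11172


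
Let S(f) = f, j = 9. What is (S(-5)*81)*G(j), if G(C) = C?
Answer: -3645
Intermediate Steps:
(S(-5)*81)*G(j) = -5*81*9 = -405*9 = -3645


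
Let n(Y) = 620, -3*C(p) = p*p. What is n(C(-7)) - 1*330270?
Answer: -329650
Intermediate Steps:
C(p) = -p**2/3 (C(p) = -p*p/3 = -p**2/3)
n(C(-7)) - 1*330270 = 620 - 1*330270 = 620 - 330270 = -329650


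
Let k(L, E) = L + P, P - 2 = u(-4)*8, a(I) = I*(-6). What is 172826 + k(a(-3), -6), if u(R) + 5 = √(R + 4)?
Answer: 172806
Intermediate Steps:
a(I) = -6*I
u(R) = -5 + √(4 + R) (u(R) = -5 + √(R + 4) = -5 + √(4 + R))
P = -38 (P = 2 + (-5 + √(4 - 4))*8 = 2 + (-5 + √0)*8 = 2 + (-5 + 0)*8 = 2 - 5*8 = 2 - 40 = -38)
k(L, E) = -38 + L (k(L, E) = L - 38 = -38 + L)
172826 + k(a(-3), -6) = 172826 + (-38 - 6*(-3)) = 172826 + (-38 + 18) = 172826 - 20 = 172806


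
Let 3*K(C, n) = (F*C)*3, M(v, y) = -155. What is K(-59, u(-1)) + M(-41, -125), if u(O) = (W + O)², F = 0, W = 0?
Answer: -155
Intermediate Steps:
u(O) = O² (u(O) = (0 + O)² = O²)
K(C, n) = 0 (K(C, n) = ((0*C)*3)/3 = (0*3)/3 = (⅓)*0 = 0)
K(-59, u(-1)) + M(-41, -125) = 0 - 155 = -155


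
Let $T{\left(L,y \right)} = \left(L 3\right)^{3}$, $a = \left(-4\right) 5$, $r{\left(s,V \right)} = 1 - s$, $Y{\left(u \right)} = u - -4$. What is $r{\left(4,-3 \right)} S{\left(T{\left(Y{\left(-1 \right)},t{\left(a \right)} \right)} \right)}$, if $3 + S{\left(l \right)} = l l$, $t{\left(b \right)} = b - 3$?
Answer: $-1594314$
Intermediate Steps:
$Y{\left(u \right)} = 4 + u$ ($Y{\left(u \right)} = u + 4 = 4 + u$)
$a = -20$
$t{\left(b \right)} = -3 + b$
$T{\left(L,y \right)} = 27 L^{3}$ ($T{\left(L,y \right)} = \left(3 L\right)^{3} = 27 L^{3}$)
$S{\left(l \right)} = -3 + l^{2}$ ($S{\left(l \right)} = -3 + l l = -3 + l^{2}$)
$r{\left(4,-3 \right)} S{\left(T{\left(Y{\left(-1 \right)},t{\left(a \right)} \right)} \right)} = \left(1 - 4\right) \left(-3 + \left(27 \left(4 - 1\right)^{3}\right)^{2}\right) = \left(1 - 4\right) \left(-3 + \left(27 \cdot 3^{3}\right)^{2}\right) = - 3 \left(-3 + \left(27 \cdot 27\right)^{2}\right) = - 3 \left(-3 + 729^{2}\right) = - 3 \left(-3 + 531441\right) = \left(-3\right) 531438 = -1594314$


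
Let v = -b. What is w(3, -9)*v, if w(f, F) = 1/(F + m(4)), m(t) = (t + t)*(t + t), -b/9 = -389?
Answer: -3501/55 ≈ -63.655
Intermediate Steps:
b = 3501 (b = -9*(-389) = 3501)
m(t) = 4*t**2 (m(t) = (2*t)*(2*t) = 4*t**2)
w(f, F) = 1/(64 + F) (w(f, F) = 1/(F + 4*4**2) = 1/(F + 4*16) = 1/(F + 64) = 1/(64 + F))
v = -3501 (v = -1*3501 = -3501)
w(3, -9)*v = -3501/(64 - 9) = -3501/55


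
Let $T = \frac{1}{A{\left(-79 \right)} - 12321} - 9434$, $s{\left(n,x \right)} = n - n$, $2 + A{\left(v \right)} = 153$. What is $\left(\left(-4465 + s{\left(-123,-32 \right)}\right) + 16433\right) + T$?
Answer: $\frac{30838779}{12170} \approx 2534.0$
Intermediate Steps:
$A{\left(v \right)} = 151$ ($A{\left(v \right)} = -2 + 153 = 151$)
$s{\left(n,x \right)} = 0$
$T = - \frac{114811781}{12170}$ ($T = \frac{1}{151 - 12321} - 9434 = \frac{1}{-12170} - 9434 = - \frac{1}{12170} - 9434 = - \frac{114811781}{12170} \approx -9434.0$)
$\left(\left(-4465 + s{\left(-123,-32 \right)}\right) + 16433\right) + T = \left(\left(-4465 + 0\right) + 16433\right) - \frac{114811781}{12170} = \left(-4465 + 16433\right) - \frac{114811781}{12170} = 11968 - \frac{114811781}{12170} = \frac{30838779}{12170}$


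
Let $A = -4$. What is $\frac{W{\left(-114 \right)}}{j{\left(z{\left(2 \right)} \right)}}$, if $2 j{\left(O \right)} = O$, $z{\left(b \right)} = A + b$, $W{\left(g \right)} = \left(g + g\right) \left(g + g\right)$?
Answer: $-51984$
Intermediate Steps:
$W{\left(g \right)} = 4 g^{2}$ ($W{\left(g \right)} = 2 g 2 g = 4 g^{2}$)
$z{\left(b \right)} = -4 + b$
$j{\left(O \right)} = \frac{O}{2}$
$\frac{W{\left(-114 \right)}}{j{\left(z{\left(2 \right)} \right)}} = \frac{4 \left(-114\right)^{2}}{\frac{1}{2} \left(-4 + 2\right)} = \frac{4 \cdot 12996}{\frac{1}{2} \left(-2\right)} = \frac{51984}{-1} = 51984 \left(-1\right) = -51984$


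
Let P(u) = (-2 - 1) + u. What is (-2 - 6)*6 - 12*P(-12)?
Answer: 132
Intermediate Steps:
P(u) = -3 + u
(-2 - 6)*6 - 12*P(-12) = (-2 - 6)*6 - 12*(-3 - 12) = -8*6 - 12*(-15) = -48 + 180 = 132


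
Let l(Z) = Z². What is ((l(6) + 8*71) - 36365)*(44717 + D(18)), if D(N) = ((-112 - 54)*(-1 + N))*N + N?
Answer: 216747421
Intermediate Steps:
D(N) = N + N*(166 - 166*N) (D(N) = (-166*(-1 + N))*N + N = (166 - 166*N)*N + N = N*(166 - 166*N) + N = N + N*(166 - 166*N))
((l(6) + 8*71) - 36365)*(44717 + D(18)) = ((6² + 8*71) - 36365)*(44717 + 18*(167 - 166*18)) = ((36 + 568) - 36365)*(44717 + 18*(167 - 2988)) = (604 - 36365)*(44717 + 18*(-2821)) = -35761*(44717 - 50778) = -35761*(-6061) = 216747421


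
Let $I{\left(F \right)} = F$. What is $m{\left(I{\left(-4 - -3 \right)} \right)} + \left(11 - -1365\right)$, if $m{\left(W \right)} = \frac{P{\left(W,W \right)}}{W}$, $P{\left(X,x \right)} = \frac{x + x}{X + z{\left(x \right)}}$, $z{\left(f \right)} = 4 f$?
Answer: $\frac{6878}{5} \approx 1375.6$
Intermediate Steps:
$P{\left(X,x \right)} = \frac{2 x}{X + 4 x}$ ($P{\left(X,x \right)} = \frac{x + x}{X + 4 x} = \frac{2 x}{X + 4 x}$)
$m{\left(W \right)} = \frac{2}{5 W}$ ($m{\left(W \right)} = \frac{2 W \frac{1}{W + 4 W}}{W} = \frac{2 W \frac{1}{5 W}}{W} = \frac{2}{5 W}$)
$m{\left(I{\left(-4 - -3 \right)} \right)} + \left(11 - -1365\right) = \frac{2}{5 \left(-4 - -3\right)} + \left(11 - -1365\right) = \frac{2}{5 \left(-4 + 3\right)} + \left(11 + 1365\right) = \frac{2}{5 \left(-1\right)} + 1376 = \frac{2}{5} \left(-1\right) + 1376 = - \frac{2}{5} + 1376 = \frac{6878}{5}$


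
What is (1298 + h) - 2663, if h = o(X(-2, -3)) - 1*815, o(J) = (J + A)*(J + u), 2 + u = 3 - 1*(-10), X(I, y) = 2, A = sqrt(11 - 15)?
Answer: -2154 + 26*I ≈ -2154.0 + 26.0*I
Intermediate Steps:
A = 2*I (A = sqrt(-4) = 2*I ≈ 2.0*I)
u = 11 (u = -2 + (3 - 1*(-10)) = -2 + (3 + 10) = -2 + 13 = 11)
o(J) = (11 + J)*(J + 2*I) (o(J) = (J + 2*I)*(J + 11) = (J + 2*I)*(11 + J) = (11 + J)*(J + 2*I))
h = -789 + 26*I (h = (2**2 + 22*I + 2*(11 + 2*I)) - 1*815 = (4 + 22*I + (22 + 4*I)) - 815 = (26 + 26*I) - 815 = -789 + 26*I ≈ -789.0 + 26.0*I)
(1298 + h) - 2663 = (1298 + (-789 + 26*I)) - 2663 = (509 + 26*I) - 2663 = -2154 + 26*I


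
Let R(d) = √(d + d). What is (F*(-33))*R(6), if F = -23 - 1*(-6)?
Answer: 1122*√3 ≈ 1943.4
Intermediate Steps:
F = -17 (F = -23 + 6 = -17)
R(d) = √2*√d (R(d) = √(2*d) = √2*√d)
(F*(-33))*R(6) = (-17*(-33))*(√2*√6) = 561*(2*√3) = 1122*√3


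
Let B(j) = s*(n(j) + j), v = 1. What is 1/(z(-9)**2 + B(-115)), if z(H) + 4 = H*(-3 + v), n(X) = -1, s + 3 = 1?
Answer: 1/428 ≈ 0.0023364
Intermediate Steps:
s = -2 (s = -3 + 1 = -2)
B(j) = 2 - 2*j (B(j) = -2*(-1 + j) = 2 - 2*j)
z(H) = -4 - 2*H (z(H) = -4 + H*(-3 + 1) = -4 + H*(-2) = -4 - 2*H)
1/(z(-9)**2 + B(-115)) = 1/((-4 - 2*(-9))**2 + (2 - 2*(-115))) = 1/((-4 + 18)**2 + (2 + 230)) = 1/(14**2 + 232) = 1/(196 + 232) = 1/428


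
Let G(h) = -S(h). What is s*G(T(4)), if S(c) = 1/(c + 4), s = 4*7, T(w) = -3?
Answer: -28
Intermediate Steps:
s = 28
S(c) = 1/(4 + c)
G(h) = -1/(4 + h)
s*G(T(4)) = 28*(-1/(4 - 3)) = 28*(-1/1) = 28*(-1*1) = 28*(-1) = -28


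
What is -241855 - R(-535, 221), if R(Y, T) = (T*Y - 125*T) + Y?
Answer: -95460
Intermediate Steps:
R(Y, T) = Y - 125*T + T*Y (R(Y, T) = (-125*T + T*Y) + Y = Y - 125*T + T*Y)
-241855 - R(-535, 221) = -241855 - (-535 - 125*221 + 221*(-535)) = -241855 - (-535 - 27625 - 118235) = -241855 - 1*(-146395) = -241855 + 146395 = -95460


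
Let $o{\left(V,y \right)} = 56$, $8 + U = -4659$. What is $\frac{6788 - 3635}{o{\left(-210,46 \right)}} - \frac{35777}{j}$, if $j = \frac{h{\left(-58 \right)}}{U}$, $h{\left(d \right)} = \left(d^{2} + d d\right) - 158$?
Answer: $\frac{4685552857}{183960} \approx 25471.0$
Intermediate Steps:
$U = -4667$ ($U = -8 - 4659 = -4667$)
$h{\left(d \right)} = -158 + 2 d^{2}$ ($h{\left(d \right)} = \left(d^{2} + d^{2}\right) - 158 = 2 d^{2} - 158 = -158 + 2 d^{2}$)
$j = - \frac{6570}{4667}$ ($j = \frac{-158 + 2 \left(-58\right)^{2}}{-4667} = \left(-158 + 2 \cdot 3364\right) \left(- \frac{1}{4667}\right) = \left(-158 + 6728\right) \left(- \frac{1}{4667}\right) = 6570 \left(- \frac{1}{4667}\right) = - \frac{6570}{4667} \approx -1.4078$)
$\frac{6788 - 3635}{o{\left(-210,46 \right)}} - \frac{35777}{j} = \frac{6788 - 3635}{56} - \frac{35777}{- \frac{6570}{4667}} = 3153 \cdot \frac{1}{56} - - \frac{166971259}{6570} = \frac{3153}{56} + \frac{166971259}{6570} = \frac{4685552857}{183960}$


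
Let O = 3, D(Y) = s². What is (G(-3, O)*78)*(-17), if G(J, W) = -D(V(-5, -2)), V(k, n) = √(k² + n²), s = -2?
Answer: 5304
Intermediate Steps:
D(Y) = 4 (D(Y) = (-2)² = 4)
G(J, W) = -4 (G(J, W) = -1*4 = -4)
(G(-3, O)*78)*(-17) = -4*78*(-17) = -312*(-17) = 5304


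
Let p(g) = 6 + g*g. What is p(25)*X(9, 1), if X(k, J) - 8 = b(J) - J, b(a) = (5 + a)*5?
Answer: 23347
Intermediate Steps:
b(a) = 25 + 5*a
p(g) = 6 + g**2
X(k, J) = 33 + 4*J (X(k, J) = 8 + ((25 + 5*J) - J) = 8 + (25 + 4*J) = 33 + 4*J)
p(25)*X(9, 1) = (6 + 25**2)*(33 + 4*1) = (6 + 625)*(33 + 4) = 631*37 = 23347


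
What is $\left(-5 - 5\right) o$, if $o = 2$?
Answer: $-20$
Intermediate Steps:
$\left(-5 - 5\right) o = \left(-5 - 5\right) 2 = \left(-10\right) 2 = -20$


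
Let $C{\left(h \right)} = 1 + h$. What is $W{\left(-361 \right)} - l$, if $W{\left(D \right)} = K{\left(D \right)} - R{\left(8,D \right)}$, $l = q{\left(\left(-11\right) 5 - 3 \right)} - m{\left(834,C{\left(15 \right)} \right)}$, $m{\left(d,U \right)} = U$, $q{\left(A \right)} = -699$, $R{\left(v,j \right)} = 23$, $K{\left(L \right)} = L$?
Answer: $331$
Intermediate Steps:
$l = -715$ ($l = -699 - \left(1 + 15\right) = -699 - 16 = -715$)
$W{\left(D \right)} = -23 + D$ ($W{\left(D \right)} = D - 23 = -23 + D$)
$W{\left(-361 \right)} - l = \left(-23 - 361\right) - -715 = -384 + 715 = 331$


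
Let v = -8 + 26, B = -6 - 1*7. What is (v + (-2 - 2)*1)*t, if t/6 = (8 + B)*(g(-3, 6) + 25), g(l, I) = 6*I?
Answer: -25620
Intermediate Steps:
B = -13 (B = -6 - 7 = -13)
v = 18
t = -1830 (t = 6*((8 - 13)*(6*6 + 25)) = 6*(-5*(36 + 25)) = 6*(-5*61) = 6*(-305) = -1830)
(v + (-2 - 2)*1)*t = (18 + (-2 - 2)*1)*(-1830) = (18 - 4*1)*(-1830) = (18 - 4)*(-1830) = 14*(-1830) = -25620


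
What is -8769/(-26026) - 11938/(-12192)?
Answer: 822067/624624 ≈ 1.3161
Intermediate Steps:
-8769/(-26026) - 11938/(-12192) = -8769*(-1/26026) - 11938*(-1/12192) = 8769/26026 + 47/48 = 822067/624624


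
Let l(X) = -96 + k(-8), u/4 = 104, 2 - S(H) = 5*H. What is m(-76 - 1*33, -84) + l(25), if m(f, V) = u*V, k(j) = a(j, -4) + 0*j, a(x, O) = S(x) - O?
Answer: -34994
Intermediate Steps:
S(H) = 2 - 5*H
a(x, O) = 2 - O - 5*x (a(x, O) = (2 - 5*x) - O = 2 - O - 5*x)
u = 416 (u = 4*104 = 416)
k(j) = 6 - 5*j (k(j) = (2 - 1*(-4) - 5*j) + 0*j = (2 + 4 - 5*j) + 0 = (6 - 5*j) + 0 = 6 - 5*j)
m(f, V) = 416*V
l(X) = -50 (l(X) = -96 + (6 - 5*(-8)) = -96 + (6 + 40) = -96 + 46 = -50)
m(-76 - 1*33, -84) + l(25) = 416*(-84) - 50 = -34944 - 50 = -34994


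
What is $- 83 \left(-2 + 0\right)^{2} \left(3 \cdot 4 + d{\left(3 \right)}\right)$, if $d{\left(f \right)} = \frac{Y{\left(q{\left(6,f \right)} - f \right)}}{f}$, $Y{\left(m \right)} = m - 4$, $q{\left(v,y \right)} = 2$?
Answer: $- \frac{10292}{3} \approx -3430.7$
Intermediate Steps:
$Y{\left(m \right)} = -4 + m$
$d{\left(f \right)} = \frac{-2 - f}{f}$ ($d{\left(f \right)} = \frac{-4 - \left(-2 + f\right)}{f} = \frac{-2 - f}{f}$)
$- 83 \left(-2 + 0\right)^{2} \left(3 \cdot 4 + d{\left(3 \right)}\right) = - 83 \left(-2 + 0\right)^{2} \left(3 \cdot 4 + \frac{-2 - 3}{3}\right) = - 83 \left(-2\right)^{2} \left(12 + \frac{-2 - 3}{3}\right) = \left(-83\right) 4 \left(12 + \frac{1}{3} \left(-5\right)\right) = - 332 \left(12 - \frac{5}{3}\right) = \left(-332\right) \frac{31}{3} = - \frac{10292}{3}$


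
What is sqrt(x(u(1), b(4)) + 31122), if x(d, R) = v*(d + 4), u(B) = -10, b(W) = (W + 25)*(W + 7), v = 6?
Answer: 3*sqrt(3454) ≈ 176.31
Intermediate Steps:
b(W) = (7 + W)*(25 + W) (b(W) = (25 + W)*(7 + W) = (7 + W)*(25 + W))
x(d, R) = 24 + 6*d (x(d, R) = 6*(d + 4) = 6*(4 + d) = 24 + 6*d)
sqrt(x(u(1), b(4)) + 31122) = sqrt((24 + 6*(-10)) + 31122) = sqrt((24 - 60) + 31122) = sqrt(-36 + 31122) = sqrt(31086) = 3*sqrt(3454)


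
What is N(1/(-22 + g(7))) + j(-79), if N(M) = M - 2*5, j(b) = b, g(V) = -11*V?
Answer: -8812/99 ≈ -89.010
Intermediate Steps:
N(M) = -10 + M (N(M) = M - 10 = -10 + M)
N(1/(-22 + g(7))) + j(-79) = (-10 + 1/(-22 - 11*7)) - 79 = (-10 + 1/(-22 - 77)) - 79 = (-10 + 1/(-99)) - 79 = (-10 - 1/99) - 79 = -991/99 - 79 = -8812/99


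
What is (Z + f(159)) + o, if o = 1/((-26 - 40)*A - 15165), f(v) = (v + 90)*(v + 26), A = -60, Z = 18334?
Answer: 721590794/11205 ≈ 64399.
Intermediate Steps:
f(v) = (26 + v)*(90 + v) (f(v) = (90 + v)*(26 + v) = (26 + v)*(90 + v))
o = -1/11205 (o = 1/((-26 - 40)*(-60) - 15165) = 1/(-66*(-60) - 15165) = 1/(3960 - 15165) = 1/(-11205) = -1/11205 ≈ -8.9246e-5)
(Z + f(159)) + o = (18334 + (2340 + 159**2 + 116*159)) - 1/11205 = (18334 + (2340 + 25281 + 18444)) - 1/11205 = (18334 + 46065) - 1/11205 = 64399 - 1/11205 = 721590794/11205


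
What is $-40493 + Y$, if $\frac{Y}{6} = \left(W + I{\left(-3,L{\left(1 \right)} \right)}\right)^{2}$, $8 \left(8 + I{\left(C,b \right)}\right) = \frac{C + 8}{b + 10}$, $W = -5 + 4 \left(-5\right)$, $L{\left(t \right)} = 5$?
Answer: $- \frac{3261647}{96} \approx -33976.0$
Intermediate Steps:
$W = -25$ ($W = -5 - 20 = -25$)
$I{\left(C,b \right)} = -8 + \frac{8 + C}{8 \left(10 + b\right)}$ ($I{\left(C,b \right)} = -8 + \frac{\left(C + 8\right) \frac{1}{b + 10}}{8} = -8 + \frac{\left(8 + C\right) \frac{1}{10 + b}}{8} = -8 + \frac{\frac{1}{10 + b} \left(8 + C\right)}{8} = -8 + \frac{8 + C}{8 \left(10 + b\right)}$)
$Y = \frac{625681}{96}$ ($Y = 6 \left(-25 + \frac{-632 - 3 - 320}{8 \left(10 + 5\right)}\right)^{2} = 6 \left(-25 + \frac{-632 - 3 - 320}{8 \cdot 15}\right)^{2} = 6 \left(-25 + \frac{1}{8} \cdot \frac{1}{15} \left(-955\right)\right)^{2} = 6 \left(-25 - \frac{191}{24}\right)^{2} = 6 \left(- \frac{791}{24}\right)^{2} = 6 \cdot \frac{625681}{576} = \frac{625681}{96} \approx 6517.5$)
$-40493 + Y = -40493 + \frac{625681}{96} = - \frac{3261647}{96}$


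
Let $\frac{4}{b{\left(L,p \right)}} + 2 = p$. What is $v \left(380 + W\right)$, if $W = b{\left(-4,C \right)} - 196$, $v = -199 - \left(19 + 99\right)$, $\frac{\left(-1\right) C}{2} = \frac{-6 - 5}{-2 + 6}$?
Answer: $- \frac{410832}{7} \approx -58690.0$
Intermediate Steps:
$C = \frac{11}{2}$ ($C = - 2 \frac{-6 - 5}{-2 + 6} = - 2 \left(- \frac{11}{4}\right) = - 2 \left(\left(-11\right) \frac{1}{4}\right) = \left(-2\right) \left(- \frac{11}{4}\right) = \frac{11}{2} \approx 5.5$)
$b{\left(L,p \right)} = \frac{4}{-2 + p}$
$v = -317$ ($v = -199 - 118 = -317$)
$W = - \frac{1364}{7}$ ($W = \frac{4}{-2 + \frac{11}{2}} - 196 = \frac{4}{\frac{7}{2}} - 196 = 4 \cdot \frac{2}{7} - 196 = \frac{8}{7} - 196 = - \frac{1364}{7} \approx -194.86$)
$v \left(380 + W\right) = - 317 \left(380 - \frac{1364}{7}\right) = \left(-317\right) \frac{1296}{7} = - \frac{410832}{7}$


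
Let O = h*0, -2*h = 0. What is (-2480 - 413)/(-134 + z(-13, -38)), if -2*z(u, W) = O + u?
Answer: 5786/255 ≈ 22.690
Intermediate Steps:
h = 0 (h = -1/2*0 = 0)
O = 0 (O = 0*0 = 0)
z(u, W) = -u/2 (z(u, W) = -(0 + u)/2 = -u/2)
(-2480 - 413)/(-134 + z(-13, -38)) = (-2480 - 413)/(-134 - 1/2*(-13)) = -2893/(-134 + 13/2) = -2893/(-255/2) = -2893*(-2/255) = 5786/255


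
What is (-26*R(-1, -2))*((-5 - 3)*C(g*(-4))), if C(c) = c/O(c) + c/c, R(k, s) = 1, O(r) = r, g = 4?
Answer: 416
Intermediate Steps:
C(c) = 2 (C(c) = c/c + c/c = 1 + 1 = 2)
(-26*R(-1, -2))*((-5 - 3)*C(g*(-4))) = (-26*1)*((-5 - 3)*2) = -(-208)*2 = -26*(-16) = 416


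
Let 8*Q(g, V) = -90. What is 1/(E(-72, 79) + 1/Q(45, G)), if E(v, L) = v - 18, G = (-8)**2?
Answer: -45/4054 ≈ -0.011100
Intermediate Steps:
G = 64
Q(g, V) = -45/4 (Q(g, V) = (1/8)*(-90) = -45/4)
E(v, L) = -18 + v
1/(E(-72, 79) + 1/Q(45, G)) = 1/((-18 - 72) + 1/(-45/4)) = 1/(-90 - 4/45) = 1/(-4054/45) = -45/4054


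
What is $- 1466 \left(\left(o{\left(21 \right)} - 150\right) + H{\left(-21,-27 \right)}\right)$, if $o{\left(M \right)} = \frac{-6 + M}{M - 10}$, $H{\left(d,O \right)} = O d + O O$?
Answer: $- \frac{18502386}{11} \approx -1.682 \cdot 10^{6}$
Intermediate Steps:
$H{\left(d,O \right)} = O^{2} + O d$ ($H{\left(d,O \right)} = O d + O^{2} = O^{2} + O d$)
$o{\left(M \right)} = \frac{-6 + M}{-10 + M}$
$- 1466 \left(\left(o{\left(21 \right)} - 150\right) + H{\left(-21,-27 \right)}\right) = - 1466 \left(\left(\frac{-6 + 21}{-10 + 21} - 150\right) - 27 \left(-27 - 21\right)\right) = - 1466 \left(\left(\frac{1}{11} \cdot 15 - 150\right) - -1296\right) = - 1466 \left(\left(\frac{1}{11} \cdot 15 - 150\right) + 1296\right) = - 1466 \left(\left(\frac{15}{11} - 150\right) + 1296\right) = - 1466 \left(- \frac{1635}{11} + 1296\right) = \left(-1466\right) \frac{12621}{11} = - \frac{18502386}{11}$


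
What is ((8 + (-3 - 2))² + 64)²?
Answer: 5329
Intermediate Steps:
((8 + (-3 - 2))² + 64)² = ((8 - 5)² + 64)² = (3² + 64)² = (9 + 64)² = 73² = 5329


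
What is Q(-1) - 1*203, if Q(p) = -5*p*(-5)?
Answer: -228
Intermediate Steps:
Q(p) = 25*p
Q(-1) - 1*203 = 25*(-1) - 1*203 = -25 - 203 = -228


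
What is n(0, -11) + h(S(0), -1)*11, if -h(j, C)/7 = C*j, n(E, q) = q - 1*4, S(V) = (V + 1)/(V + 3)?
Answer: 32/3 ≈ 10.667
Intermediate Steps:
S(V) = (1 + V)/(3 + V)
n(E, q) = -4 + q (n(E, q) = q - 4 = -4 + q)
h(j, C) = -7*C*j
n(0, -11) + h(S(0), -1)*11 = (-4 - 11) - 7*(-1)*(1 + 0)/(3 + 0)*11 = -15 - 7*(-1)*1/3*11 = -15 - 7*(-1)*(⅓)*1*11 = -15 - 7*(-1)*⅓*11 = -15 + (7/3)*11 = -15 + 77/3 = 32/3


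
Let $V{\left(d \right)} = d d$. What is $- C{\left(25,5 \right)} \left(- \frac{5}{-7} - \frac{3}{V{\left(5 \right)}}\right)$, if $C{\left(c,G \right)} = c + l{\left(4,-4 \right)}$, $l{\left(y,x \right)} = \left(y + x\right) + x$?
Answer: $- \frac{312}{25} \approx -12.48$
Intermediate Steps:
$l{\left(y,x \right)} = y + 2 x$ ($l{\left(y,x \right)} = \left(x + y\right) + x = y + 2 x$)
$C{\left(c,G \right)} = -4 + c$ ($C{\left(c,G \right)} = c + \left(4 + 2 \left(-4\right)\right) = c + \left(4 - 8\right) = c - 4 = -4 + c$)
$V{\left(d \right)} = d^{2}$
$- C{\left(25,5 \right)} \left(- \frac{5}{-7} - \frac{3}{V{\left(5 \right)}}\right) = - (-4 + 25) \left(- \frac{5}{-7} - \frac{3}{5^{2}}\right) = \left(-1\right) 21 \left(\left(-5\right) \left(- \frac{1}{7}\right) - \frac{3}{25}\right) = - 21 \left(\frac{5}{7} - \frac{3}{25}\right) = \left(-21\right) \frac{104}{175} = - \frac{312}{25}$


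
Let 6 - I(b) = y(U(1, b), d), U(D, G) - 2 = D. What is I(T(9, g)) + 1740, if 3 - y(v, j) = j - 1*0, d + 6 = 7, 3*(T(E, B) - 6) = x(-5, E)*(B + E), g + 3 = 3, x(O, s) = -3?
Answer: 1744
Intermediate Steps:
g = 0 (g = -3 + 3 = 0)
U(D, G) = 2 + D
T(E, B) = 6 - B - E (T(E, B) = 6 + (-3*(B + E))/3 = 6 + (-3*B - 3*E)/3 = 6 + (-B - E) = 6 - B - E)
d = 1 (d = -6 + 7 = 1)
y(v, j) = 3 - j (y(v, j) = 3 - (j - 1*0) = 3 - (j + 0) = 3 - j)
I(b) = 4 (I(b) = 6 - (3 - 1*1) = 6 - (3 - 1) = 6 - 1*2 = 6 - 2 = 4)
I(T(9, g)) + 1740 = 4 + 1740 = 1744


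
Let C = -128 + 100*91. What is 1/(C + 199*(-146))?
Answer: -1/20082 ≈ -4.9796e-5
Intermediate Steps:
C = 8972 (C = -128 + 9100 = 8972)
1/(C + 199*(-146)) = 1/(8972 + 199*(-146)) = 1/(8972 - 29054) = 1/(-20082) = -1/20082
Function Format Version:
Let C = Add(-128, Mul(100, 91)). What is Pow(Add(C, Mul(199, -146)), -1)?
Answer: Rational(-1, 20082) ≈ -4.9796e-5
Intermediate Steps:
C = 8972 (C = Add(-128, 9100) = 8972)
Pow(Add(C, Mul(199, -146)), -1) = Pow(Add(8972, Mul(199, -146)), -1) = Pow(Add(8972, -29054), -1) = Pow(-20082, -1) = Rational(-1, 20082)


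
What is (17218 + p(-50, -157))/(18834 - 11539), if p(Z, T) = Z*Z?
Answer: 19718/7295 ≈ 2.7029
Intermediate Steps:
p(Z, T) = Z²
(17218 + p(-50, -157))/(18834 - 11539) = (17218 + (-50)²)/(18834 - 11539) = (17218 + 2500)/7295 = 19718*(1/7295) = 19718/7295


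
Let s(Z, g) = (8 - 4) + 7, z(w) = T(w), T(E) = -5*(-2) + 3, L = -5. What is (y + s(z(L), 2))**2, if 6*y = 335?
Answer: 160801/36 ≈ 4466.7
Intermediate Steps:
T(E) = 13 (T(E) = 10 + 3 = 13)
z(w) = 13
s(Z, g) = 11 (s(Z, g) = 4 + 7 = 11)
y = 335/6 (y = (1/6)*335 = 335/6 ≈ 55.833)
(y + s(z(L), 2))**2 = (335/6 + 11)**2 = (401/6)**2 = 160801/36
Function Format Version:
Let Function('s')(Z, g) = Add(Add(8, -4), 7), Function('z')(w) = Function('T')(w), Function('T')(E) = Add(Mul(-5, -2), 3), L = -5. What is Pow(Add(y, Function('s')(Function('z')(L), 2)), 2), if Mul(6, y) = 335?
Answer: Rational(160801, 36) ≈ 4466.7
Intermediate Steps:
Function('T')(E) = 13 (Function('T')(E) = Add(10, 3) = 13)
Function('z')(w) = 13
Function('s')(Z, g) = 11 (Function('s')(Z, g) = Add(4, 7) = 11)
y = Rational(335, 6) (y = Mul(Rational(1, 6), 335) = Rational(335, 6) ≈ 55.833)
Pow(Add(y, Function('s')(Function('z')(L), 2)), 2) = Pow(Add(Rational(335, 6), 11), 2) = Pow(Rational(401, 6), 2) = Rational(160801, 36)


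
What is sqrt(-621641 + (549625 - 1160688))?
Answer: 8*I*sqrt(19261) ≈ 1110.3*I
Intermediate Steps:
sqrt(-621641 + (549625 - 1160688)) = sqrt(-621641 - 611063) = sqrt(-1232704) = 8*I*sqrt(19261)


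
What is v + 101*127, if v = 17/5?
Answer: 64152/5 ≈ 12830.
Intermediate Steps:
v = 17/5 (v = 17*(⅕) = 17/5 ≈ 3.4000)
v + 101*127 = 17/5 + 101*127 = 17/5 + 12827 = 64152/5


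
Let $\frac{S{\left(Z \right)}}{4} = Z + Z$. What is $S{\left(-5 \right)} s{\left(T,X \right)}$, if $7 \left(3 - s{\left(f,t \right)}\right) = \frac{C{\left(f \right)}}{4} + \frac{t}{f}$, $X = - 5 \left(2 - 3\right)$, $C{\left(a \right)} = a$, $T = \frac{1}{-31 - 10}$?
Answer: $- \frac{52950}{41} \approx -1291.5$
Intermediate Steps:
$T = - \frac{1}{41}$ ($T = \frac{1}{-41} = - \frac{1}{41} \approx -0.02439$)
$X = 5$ ($X = \left(-5\right) \left(-1\right) = 5$)
$S{\left(Z \right)} = 8 Z$ ($S{\left(Z \right)} = 4 \left(Z + Z\right) = 4 \cdot 2 Z = 8 Z$)
$s{\left(f,t \right)} = 3 - \frac{f}{28} - \frac{t}{7 f}$ ($s{\left(f,t \right)} = 3 - \frac{\frac{f}{4} + \frac{t}{f}}{7} = 3 - \left(\frac{f}{28} + \frac{t}{7 f}\right) = 3 - \frac{f}{28} - \frac{t}{7 f}$)
$S{\left(-5 \right)} s{\left(T,X \right)} = 8 \left(-5\right) \left(3 - - \frac{1}{1148} - \frac{5}{7 \left(- \frac{1}{41}\right)}\right) = - 40 \left(3 + \frac{1}{1148} - \frac{5}{7} \left(-41\right)\right) = - 40 \left(3 + \frac{1}{1148} + \frac{205}{7}\right) = \left(-40\right) \frac{5295}{164} = - \frac{52950}{41}$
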